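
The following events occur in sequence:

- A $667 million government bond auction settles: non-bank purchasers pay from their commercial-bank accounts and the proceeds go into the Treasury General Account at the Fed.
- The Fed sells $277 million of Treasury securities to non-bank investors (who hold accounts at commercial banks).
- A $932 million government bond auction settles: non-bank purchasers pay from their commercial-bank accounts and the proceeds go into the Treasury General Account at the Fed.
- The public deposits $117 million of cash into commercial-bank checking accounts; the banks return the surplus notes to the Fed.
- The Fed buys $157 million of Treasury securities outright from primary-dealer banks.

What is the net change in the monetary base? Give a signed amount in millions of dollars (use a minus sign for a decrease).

Government account inflow $667 million: reserves shift to a non-base liability → −$667M.
Asset sale (to non-banks) $277 million: Fed balance sheet contracts → −$277M.
Government account inflow $932 million: reserves shift to a non-base liability → −$932M.
Currency deposit $117 million: just a shift between currency and reserves — both are base money → 0.
OMO purchase (from banks) $157 million: Fed balance sheet expands → +$157M.
Net: −667 − 277 − 932 + 0 + 157 = -$1719 million.

-$1719 million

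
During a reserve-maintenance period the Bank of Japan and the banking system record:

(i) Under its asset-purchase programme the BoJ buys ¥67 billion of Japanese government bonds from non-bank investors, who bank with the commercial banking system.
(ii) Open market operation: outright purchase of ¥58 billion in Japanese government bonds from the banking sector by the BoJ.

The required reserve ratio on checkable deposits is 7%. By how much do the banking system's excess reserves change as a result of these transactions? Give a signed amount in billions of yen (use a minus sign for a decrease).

+¥120.31 billion

Asset purchase (from non-banks) ¥67 billion: reserves +¥67B, deposits +¥67B.
OMO purchase (from banks) ¥58 billion: reserves +¥58B, deposits 0.
Totals: Δreserves = +¥125B, Δdeposits = +¥67B.
Δrequired reserves = 7% × +¥67B = +¥4.69B.
Δexcess reserves = Δreserves − Δrequired = +¥125B − (+¥4.69B) = +¥120.31 billion.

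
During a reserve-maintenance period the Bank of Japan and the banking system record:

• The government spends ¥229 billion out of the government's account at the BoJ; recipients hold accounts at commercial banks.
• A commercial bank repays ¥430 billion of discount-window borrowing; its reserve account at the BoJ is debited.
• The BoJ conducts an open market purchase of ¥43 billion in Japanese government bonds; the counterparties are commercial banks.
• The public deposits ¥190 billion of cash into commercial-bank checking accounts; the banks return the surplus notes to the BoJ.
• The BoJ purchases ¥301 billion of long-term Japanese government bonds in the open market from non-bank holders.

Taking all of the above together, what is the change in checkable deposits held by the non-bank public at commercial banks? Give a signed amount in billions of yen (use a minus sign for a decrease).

Government spending ¥229 billion: non-bank counterparties' bank balances rise → +¥229B.
Discount-window repayment ¥430 billion: the counterparty is a bank, so public deposits are unchanged → 0.
OMO purchase (from banks) ¥43 billion: the counterparty is a bank, so public deposits are unchanged → 0.
Currency deposit ¥190 billion: non-bank counterparties' bank balances rise → +¥190B.
Asset purchase (from non-banks) ¥301 billion: non-bank counterparties' bank balances rise → +¥301B.
Net: 229 + 0 + 0 + 190 + 301 = +¥720 billion.

+¥720 billion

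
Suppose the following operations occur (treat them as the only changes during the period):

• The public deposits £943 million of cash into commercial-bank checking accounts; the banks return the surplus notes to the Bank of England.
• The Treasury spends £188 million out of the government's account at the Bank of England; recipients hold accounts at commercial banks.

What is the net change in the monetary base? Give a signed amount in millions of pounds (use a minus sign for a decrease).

Currency deposit £943 million: just a shift between currency and reserves — both are base money → 0.
Government spending £188 million: a non-base liability converts back to reserves → +£188M.
Net: 0 + 188 = +£188 million.

+£188 million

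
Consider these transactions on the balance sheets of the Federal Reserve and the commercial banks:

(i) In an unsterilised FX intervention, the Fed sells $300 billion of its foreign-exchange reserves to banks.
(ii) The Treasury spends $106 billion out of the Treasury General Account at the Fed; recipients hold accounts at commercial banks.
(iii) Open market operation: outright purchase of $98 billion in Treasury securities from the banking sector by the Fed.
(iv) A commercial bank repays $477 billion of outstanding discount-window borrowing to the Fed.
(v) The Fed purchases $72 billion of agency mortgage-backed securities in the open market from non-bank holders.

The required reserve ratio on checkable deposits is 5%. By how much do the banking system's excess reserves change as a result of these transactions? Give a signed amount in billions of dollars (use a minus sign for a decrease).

-$509.9 billion

FX sale $300 billion: reserves −$300B, deposits 0.
Government spending $106 billion: reserves +$106B, deposits +$106B.
OMO purchase (from banks) $98 billion: reserves +$98B, deposits 0.
Discount-window repayment $477 billion: reserves −$477B, deposits 0.
Asset purchase (from non-banks) $72 billion: reserves +$72B, deposits +$72B.
Totals: Δreserves = −$501B, Δdeposits = +$178B.
Δrequired reserves = 5% × +$178B = +$8.9B.
Δexcess reserves = Δreserves − Δrequired = −$501B − (+$8.9B) = -$509.9 billion.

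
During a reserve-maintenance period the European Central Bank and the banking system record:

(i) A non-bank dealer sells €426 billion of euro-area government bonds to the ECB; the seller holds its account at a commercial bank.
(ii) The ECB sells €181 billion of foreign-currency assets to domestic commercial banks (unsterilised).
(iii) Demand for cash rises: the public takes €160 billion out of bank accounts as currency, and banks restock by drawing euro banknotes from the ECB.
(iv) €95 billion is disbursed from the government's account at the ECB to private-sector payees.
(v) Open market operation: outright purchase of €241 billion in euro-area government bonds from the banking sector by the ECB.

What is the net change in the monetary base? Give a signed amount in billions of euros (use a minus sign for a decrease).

ECB balance sheet:
  Assets:      Securities +€667B, Foreign assets −€181B
  Liabilities: Bank reserves +€421B, Currency in circulation +€160B, Government deposits −€95B
Commercial banking system:
  Assets:      Reserves at CB +€421B, Securities −€241B, Foreign assets +€181B
  Liabilities: Checkable deposits +€361B
Monetary base = currency + reserves: +€160B + (+€421B) = +€581 billion.

+€581 billion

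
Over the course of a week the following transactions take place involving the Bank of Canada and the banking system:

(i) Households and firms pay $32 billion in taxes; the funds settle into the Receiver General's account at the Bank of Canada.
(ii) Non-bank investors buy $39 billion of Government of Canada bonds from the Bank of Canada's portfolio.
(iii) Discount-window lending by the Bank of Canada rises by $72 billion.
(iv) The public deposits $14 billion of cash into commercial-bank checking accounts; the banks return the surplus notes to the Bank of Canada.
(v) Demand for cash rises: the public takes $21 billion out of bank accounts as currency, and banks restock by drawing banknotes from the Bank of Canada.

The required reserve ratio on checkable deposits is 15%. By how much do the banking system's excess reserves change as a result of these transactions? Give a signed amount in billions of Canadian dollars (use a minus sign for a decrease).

+$5.7 billion

Government account inflow $32 billion: reserves −$32B, deposits −$32B.
Asset sale (to non-banks) $39 billion: reserves −$39B, deposits −$39B.
Discount-window loan $72 billion: reserves +$72B, deposits 0.
Currency deposit $14 billion: reserves +$14B, deposits +$14B.
Currency withdrawal $21 billion: reserves −$21B, deposits −$21B.
Totals: Δreserves = −$6B, Δdeposits = −$78B.
Δrequired reserves = 15% × −$78B = −$11.7B.
Δexcess reserves = Δreserves − Δrequired = −$6B − (−$11.7B) = +$5.7 billion.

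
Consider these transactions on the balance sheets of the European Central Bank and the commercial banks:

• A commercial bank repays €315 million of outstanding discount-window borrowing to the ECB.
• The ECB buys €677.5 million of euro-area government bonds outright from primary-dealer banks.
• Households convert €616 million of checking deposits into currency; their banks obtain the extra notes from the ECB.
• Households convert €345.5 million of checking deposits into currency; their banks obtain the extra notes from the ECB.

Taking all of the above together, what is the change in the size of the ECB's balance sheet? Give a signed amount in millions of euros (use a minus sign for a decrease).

Discount-window repayment €315 million: an ECB asset is shed → −€315M.
OMO purchase (from banks) €677.5 million: an ECB asset is acquired → +€677.5M.
Currency withdrawal €616 million: only the composition of liabilities changes → 0.
Currency withdrawal €345.5 million: only the composition of liabilities changes → 0.
Net: −315 + 677.5 + 0 + 0 = +€362.5 million.

+€362.5 million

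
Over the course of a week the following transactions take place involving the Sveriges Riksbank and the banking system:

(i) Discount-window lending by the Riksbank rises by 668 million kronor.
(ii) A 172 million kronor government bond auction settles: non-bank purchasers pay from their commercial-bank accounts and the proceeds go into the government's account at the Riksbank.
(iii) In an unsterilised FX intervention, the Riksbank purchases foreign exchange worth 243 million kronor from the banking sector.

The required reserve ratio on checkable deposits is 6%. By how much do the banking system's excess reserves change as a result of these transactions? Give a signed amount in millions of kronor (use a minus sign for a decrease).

+749.32 million

Discount-window loan 668 million kronor: reserves +668M, deposits 0.
Government account inflow 172 million kronor: reserves −172M, deposits −172M.
FX purchase 243 million kronor: reserves +243M, deposits 0.
Totals: Δreserves = +739M, Δdeposits = −172M.
Δrequired reserves = 6% × −172M = −10.32M.
Δexcess reserves = Δreserves − Δrequired = +739M − (−10.32M) = +749.32 million.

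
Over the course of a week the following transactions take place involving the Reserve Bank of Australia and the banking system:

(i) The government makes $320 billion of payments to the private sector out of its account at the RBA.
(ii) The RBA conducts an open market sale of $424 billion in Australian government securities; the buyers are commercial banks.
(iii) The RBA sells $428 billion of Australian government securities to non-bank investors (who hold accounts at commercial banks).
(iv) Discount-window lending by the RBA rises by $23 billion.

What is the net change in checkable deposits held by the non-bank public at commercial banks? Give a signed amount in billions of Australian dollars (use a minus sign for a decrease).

-$108 billion

Government spending $320 billion: non-bank counterparties' bank balances rise → +$320B.
OMO sale (to banks) $424 billion: the counterparty is a bank, so public deposits are unchanged → 0.
Asset sale (to non-banks) $428 billion: non-bank counterparties' bank balances fall → −$428B.
Discount-window loan $23 billion: the counterparty is a bank, so public deposits are unchanged → 0.
Net: 320 + 0 − 428 + 0 = -$108 billion.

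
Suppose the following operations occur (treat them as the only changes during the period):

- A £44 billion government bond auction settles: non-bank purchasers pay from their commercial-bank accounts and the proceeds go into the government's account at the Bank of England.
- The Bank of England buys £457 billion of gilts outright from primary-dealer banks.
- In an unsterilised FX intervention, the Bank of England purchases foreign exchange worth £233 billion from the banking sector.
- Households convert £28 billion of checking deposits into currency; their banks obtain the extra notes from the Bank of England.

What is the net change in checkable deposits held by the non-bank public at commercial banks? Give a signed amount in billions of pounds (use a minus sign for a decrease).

Bank of England balance sheet:
  Assets:      Securities +£457B, Foreign assets +£233B
  Liabilities: Bank reserves +£618B, Currency in circulation +£28B, Government deposits +£44B
Commercial banking system:
  Assets:      Reserves at CB +£618B, Securities −£457B, Foreign assets −£233B
  Liabilities: Checkable deposits −£72B
So the change in checkable deposits held by the non-bank public at commercial banks is -£72 billion.

-£72 billion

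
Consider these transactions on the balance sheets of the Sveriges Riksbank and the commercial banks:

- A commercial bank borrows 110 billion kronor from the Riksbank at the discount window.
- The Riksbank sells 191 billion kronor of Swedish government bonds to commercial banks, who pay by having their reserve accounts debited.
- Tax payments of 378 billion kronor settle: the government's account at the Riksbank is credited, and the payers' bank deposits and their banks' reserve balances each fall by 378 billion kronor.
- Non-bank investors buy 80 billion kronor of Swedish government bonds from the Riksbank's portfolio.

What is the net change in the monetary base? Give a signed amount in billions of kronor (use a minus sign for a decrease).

-539 billion

Discount-window loan 110 billion kronor: Riksbank balance sheet expands → +110B.
OMO sale (to banks) 191 billion kronor: Riksbank balance sheet contracts → −191B.
Government account inflow 378 billion kronor: reserves shift to a non-base liability → −378B.
Asset sale (to non-banks) 80 billion kronor: Riksbank balance sheet contracts → −80B.
Net: 110 − 191 − 378 − 80 = -539 billion.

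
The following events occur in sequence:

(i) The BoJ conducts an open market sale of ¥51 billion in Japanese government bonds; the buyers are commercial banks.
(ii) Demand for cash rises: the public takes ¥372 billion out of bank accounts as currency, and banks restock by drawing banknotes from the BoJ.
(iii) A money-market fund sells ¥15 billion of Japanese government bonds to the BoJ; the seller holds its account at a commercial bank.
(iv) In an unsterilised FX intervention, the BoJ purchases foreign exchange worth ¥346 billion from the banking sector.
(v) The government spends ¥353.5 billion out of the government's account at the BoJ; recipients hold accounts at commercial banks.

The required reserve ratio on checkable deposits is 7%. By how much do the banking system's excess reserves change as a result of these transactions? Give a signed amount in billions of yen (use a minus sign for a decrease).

+¥291.745 billion

OMO sale (to banks) ¥51 billion: reserves −¥51B, deposits 0.
Currency withdrawal ¥372 billion: reserves −¥372B, deposits −¥372B.
Asset purchase (from non-banks) ¥15 billion: reserves +¥15B, deposits +¥15B.
FX purchase ¥346 billion: reserves +¥346B, deposits 0.
Government spending ¥353.5 billion: reserves +¥353.5B, deposits +¥353.5B.
Totals: Δreserves = +¥291.5B, Δdeposits = −¥3.5B.
Δrequired reserves = 7% × −¥3.5B = −¥0.245B.
Δexcess reserves = Δreserves − Δrequired = +¥291.5B − (−¥0.245B) = +¥291.745 billion.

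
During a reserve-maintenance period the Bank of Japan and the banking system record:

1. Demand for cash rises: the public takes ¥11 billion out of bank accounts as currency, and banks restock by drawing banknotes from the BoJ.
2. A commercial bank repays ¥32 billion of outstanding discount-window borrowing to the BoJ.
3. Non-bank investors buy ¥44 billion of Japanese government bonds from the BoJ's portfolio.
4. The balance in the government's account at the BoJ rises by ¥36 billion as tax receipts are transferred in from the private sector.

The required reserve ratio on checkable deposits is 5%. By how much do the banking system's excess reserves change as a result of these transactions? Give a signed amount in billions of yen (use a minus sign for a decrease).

-¥118.45 billion

Currency withdrawal ¥11 billion: reserves −¥11B, deposits −¥11B.
Discount-window repayment ¥32 billion: reserves −¥32B, deposits 0.
Asset sale (to non-banks) ¥44 billion: reserves −¥44B, deposits −¥44B.
Government account inflow ¥36 billion: reserves −¥36B, deposits −¥36B.
Totals: Δreserves = −¥123B, Δdeposits = −¥91B.
Δrequired reserves = 5% × −¥91B = −¥4.55B.
Δexcess reserves = Δreserves − Δrequired = −¥123B − (−¥4.55B) = -¥118.45 billion.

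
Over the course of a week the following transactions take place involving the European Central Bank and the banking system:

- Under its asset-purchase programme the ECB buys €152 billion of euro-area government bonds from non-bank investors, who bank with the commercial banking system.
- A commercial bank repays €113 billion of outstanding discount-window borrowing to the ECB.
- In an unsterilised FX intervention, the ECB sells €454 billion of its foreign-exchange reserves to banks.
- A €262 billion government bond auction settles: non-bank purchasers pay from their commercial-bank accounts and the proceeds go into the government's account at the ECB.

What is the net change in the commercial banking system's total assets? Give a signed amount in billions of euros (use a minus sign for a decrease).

-€223 billion

Asset purchase (from non-banks) €152 billion: bank balance sheets expand → +€152B.
Discount-window repayment €113 billion: bank balance sheets shrink → −€113B.
FX sale €454 billion: just an asset swap on bank balance sheets → 0.
Government account inflow €262 billion: bank balance sheets shrink → −€262B.
Net: 152 − 113 + 0 − 262 = -€223 billion.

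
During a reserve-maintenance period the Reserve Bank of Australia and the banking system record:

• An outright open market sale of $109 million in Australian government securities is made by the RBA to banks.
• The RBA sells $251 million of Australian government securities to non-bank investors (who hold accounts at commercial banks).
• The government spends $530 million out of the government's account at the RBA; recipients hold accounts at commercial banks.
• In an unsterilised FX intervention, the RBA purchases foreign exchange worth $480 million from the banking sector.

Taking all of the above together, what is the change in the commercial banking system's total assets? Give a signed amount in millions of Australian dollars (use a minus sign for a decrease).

OMO sale (to banks) $109 million: just an asset swap on bank balance sheets → 0.
Asset sale (to non-banks) $251 million: bank balance sheets shrink → −$251M.
Government spending $530 million: bank balance sheets expand → +$530M.
FX purchase $480 million: just an asset swap on bank balance sheets → 0.
Net: 0 − 251 + 530 + 0 = +$279 million.

+$279 million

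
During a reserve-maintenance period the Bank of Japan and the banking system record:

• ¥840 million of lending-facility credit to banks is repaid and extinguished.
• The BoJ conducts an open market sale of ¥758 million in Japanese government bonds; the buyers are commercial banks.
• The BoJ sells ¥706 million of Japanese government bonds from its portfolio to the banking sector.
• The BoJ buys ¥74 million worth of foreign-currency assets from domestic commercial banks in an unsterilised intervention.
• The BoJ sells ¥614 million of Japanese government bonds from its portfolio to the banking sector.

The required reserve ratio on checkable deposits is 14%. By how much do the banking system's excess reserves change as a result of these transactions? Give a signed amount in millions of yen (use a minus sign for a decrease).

-¥2844 million

Discount-window repayment ¥840 million: reserves −¥840M, deposits 0.
OMO sale (to banks) ¥758 million: reserves −¥758M, deposits 0.
OMO sale (to banks) ¥706 million: reserves −¥706M, deposits 0.
FX purchase ¥74 million: reserves +¥74M, deposits 0.
OMO sale (to banks) ¥614 million: reserves −¥614M, deposits 0.
Totals: Δreserves = −¥2844M, Δdeposits = 0.
Δrequired reserves = 14% × 0 = 0.
Δexcess reserves = Δreserves − Δrequired = −¥2844M − (0) = -¥2844 million.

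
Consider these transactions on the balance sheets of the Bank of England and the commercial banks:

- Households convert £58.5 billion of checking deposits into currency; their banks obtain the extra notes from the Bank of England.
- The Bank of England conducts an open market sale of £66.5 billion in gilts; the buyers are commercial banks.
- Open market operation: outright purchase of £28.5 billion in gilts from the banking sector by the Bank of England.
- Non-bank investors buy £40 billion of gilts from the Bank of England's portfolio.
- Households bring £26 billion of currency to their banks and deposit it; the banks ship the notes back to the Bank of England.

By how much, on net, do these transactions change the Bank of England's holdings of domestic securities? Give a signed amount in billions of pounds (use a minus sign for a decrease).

-£78 billion

Currency withdrawal £58.5 billion: the Bank of England's securities portfolio is untouched → 0.
OMO sale (to banks) £66.5 billion: securities removed from the Bank of England's portfolio → −£66.5B.
OMO purchase (from banks) £28.5 billion: securities added to the Bank of England's portfolio → +£28.5B.
Asset sale (to non-banks) £40 billion: securities removed from the Bank of England's portfolio → −£40B.
Currency deposit £26 billion: the Bank of England's securities portfolio is untouched → 0.
Net: 0 − 66.5 + 28.5 − 40 + 0 = -£78 billion.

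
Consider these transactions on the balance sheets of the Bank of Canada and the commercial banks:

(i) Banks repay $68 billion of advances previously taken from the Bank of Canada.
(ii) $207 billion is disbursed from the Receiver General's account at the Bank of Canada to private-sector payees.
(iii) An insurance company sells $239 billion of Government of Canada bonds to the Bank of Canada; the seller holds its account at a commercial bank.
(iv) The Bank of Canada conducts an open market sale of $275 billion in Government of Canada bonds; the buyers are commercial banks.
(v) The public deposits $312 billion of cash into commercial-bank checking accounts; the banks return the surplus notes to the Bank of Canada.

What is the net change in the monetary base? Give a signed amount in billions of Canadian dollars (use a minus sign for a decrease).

+$103 billion

Discount-window repayment $68 billion: Bank of Canada balance sheet contracts → −$68B.
Government spending $207 billion: a non-base liability converts back to reserves → +$207B.
Asset purchase (from non-banks) $239 billion: Bank of Canada balance sheet expands → +$239B.
OMO sale (to banks) $275 billion: Bank of Canada balance sheet contracts → −$275B.
Currency deposit $312 billion: just a shift between currency and reserves — both are base money → 0.
Net: −68 + 207 + 239 − 275 + 0 = +$103 billion.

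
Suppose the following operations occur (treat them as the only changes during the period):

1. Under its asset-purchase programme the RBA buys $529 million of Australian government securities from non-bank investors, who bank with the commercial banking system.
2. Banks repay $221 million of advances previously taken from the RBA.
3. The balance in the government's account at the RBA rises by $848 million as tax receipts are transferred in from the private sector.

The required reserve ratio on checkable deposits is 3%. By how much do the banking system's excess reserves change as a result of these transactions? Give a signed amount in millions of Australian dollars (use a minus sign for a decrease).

Asset purchase (from non-banks) $529 million: reserves +$529M, deposits +$529M.
Discount-window repayment $221 million: reserves −$221M, deposits 0.
Government account inflow $848 million: reserves −$848M, deposits −$848M.
Totals: Δreserves = −$540M, Δdeposits = −$319M.
Δrequired reserves = 3% × −$319M = −$9.57M.
Δexcess reserves = Δreserves − Δrequired = −$540M − (−$9.57M) = -$530.43 million.

-$530.43 million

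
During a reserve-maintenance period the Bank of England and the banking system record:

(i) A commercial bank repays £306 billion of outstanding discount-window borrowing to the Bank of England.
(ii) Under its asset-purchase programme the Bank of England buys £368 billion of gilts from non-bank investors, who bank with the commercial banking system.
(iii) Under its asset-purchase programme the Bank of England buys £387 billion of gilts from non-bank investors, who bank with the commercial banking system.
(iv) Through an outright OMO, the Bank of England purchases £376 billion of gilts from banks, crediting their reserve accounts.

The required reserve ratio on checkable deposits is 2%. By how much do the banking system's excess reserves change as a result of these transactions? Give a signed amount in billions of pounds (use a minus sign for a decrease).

Discount-window repayment £306 billion: reserves −£306B, deposits 0.
Asset purchase (from non-banks) £368 billion: reserves +£368B, deposits +£368B.
Asset purchase (from non-banks) £387 billion: reserves +£387B, deposits +£387B.
OMO purchase (from banks) £376 billion: reserves +£376B, deposits 0.
Totals: Δreserves = +£825B, Δdeposits = +£755B.
Δrequired reserves = 2% × +£755B = +£15.1B.
Δexcess reserves = Δreserves − Δrequired = +£825B − (+£15.1B) = +£809.9 billion.

+£809.9 billion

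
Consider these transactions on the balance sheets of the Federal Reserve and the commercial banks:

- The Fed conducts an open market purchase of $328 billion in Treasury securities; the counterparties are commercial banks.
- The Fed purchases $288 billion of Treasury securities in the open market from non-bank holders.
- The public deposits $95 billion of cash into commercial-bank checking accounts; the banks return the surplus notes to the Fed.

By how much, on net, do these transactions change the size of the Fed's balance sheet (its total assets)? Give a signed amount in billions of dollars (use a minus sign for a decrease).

+$616 billion

OMO purchase (from banks) $328 billion: a Fed asset is acquired → +$328B.
Asset purchase (from non-banks) $288 billion: a Fed asset is acquired → +$288B.
Currency deposit $95 billion: only the composition of liabilities changes → 0.
Net: 328 + 288 + 0 = +$616 billion.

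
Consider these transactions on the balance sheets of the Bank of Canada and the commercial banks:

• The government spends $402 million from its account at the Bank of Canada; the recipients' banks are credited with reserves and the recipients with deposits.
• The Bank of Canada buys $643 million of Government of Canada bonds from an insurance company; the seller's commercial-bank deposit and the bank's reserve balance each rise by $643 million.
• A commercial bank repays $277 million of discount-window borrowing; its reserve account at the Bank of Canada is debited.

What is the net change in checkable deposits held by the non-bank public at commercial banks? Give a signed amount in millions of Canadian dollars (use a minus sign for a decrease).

+$1045 million

Government spending $402 million: non-bank counterparties' bank balances rise → +$402M.
Asset purchase (from non-banks) $643 million: non-bank counterparties' bank balances rise → +$643M.
Discount-window repayment $277 million: the counterparty is a bank, so public deposits are unchanged → 0.
Net: 402 + 643 + 0 = +$1045 million.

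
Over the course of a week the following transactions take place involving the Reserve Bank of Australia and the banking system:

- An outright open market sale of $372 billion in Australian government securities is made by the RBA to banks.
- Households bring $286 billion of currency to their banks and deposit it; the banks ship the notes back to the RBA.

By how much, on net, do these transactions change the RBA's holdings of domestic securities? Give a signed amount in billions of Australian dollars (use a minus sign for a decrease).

-$372 billion

RBA balance sheet:
  Assets:      Securities −$372B
  Liabilities: Bank reserves −$86B, Currency in circulation −$286B
So the change in the RBA's holdings of domestic securities is -$372 billion.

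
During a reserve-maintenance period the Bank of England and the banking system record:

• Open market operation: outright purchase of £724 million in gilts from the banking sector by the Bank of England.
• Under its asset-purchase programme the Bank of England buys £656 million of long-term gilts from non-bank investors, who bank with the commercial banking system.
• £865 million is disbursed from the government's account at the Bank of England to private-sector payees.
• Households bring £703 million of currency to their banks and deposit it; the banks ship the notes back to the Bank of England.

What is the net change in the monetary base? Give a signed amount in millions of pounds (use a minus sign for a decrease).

+£2245 million

Bank of England balance sheet:
  Assets:      Securities +£1380M
  Liabilities: Bank reserves +£2948M, Currency in circulation −£703M, Government deposits −£865M
Commercial banking system:
  Assets:      Reserves at CB +£2948M, Securities −£724M
  Liabilities: Checkable deposits +£2224M
Monetary base = currency + reserves: −£703M + (+£2948M) = +£2245 million.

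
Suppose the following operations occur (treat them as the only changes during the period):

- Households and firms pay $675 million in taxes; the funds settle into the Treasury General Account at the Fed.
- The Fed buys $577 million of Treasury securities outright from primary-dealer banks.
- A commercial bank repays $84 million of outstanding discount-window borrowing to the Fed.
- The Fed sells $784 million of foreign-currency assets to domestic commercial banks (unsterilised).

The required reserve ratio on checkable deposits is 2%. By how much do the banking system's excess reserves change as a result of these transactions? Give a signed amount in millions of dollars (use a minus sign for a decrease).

Government account inflow $675 million: reserves −$675M, deposits −$675M.
OMO purchase (from banks) $577 million: reserves +$577M, deposits 0.
Discount-window repayment $84 million: reserves −$84M, deposits 0.
FX sale $784 million: reserves −$784M, deposits 0.
Totals: Δreserves = −$966M, Δdeposits = −$675M.
Δrequired reserves = 2% × −$675M = −$13.5M.
Δexcess reserves = Δreserves − Δrequired = −$966M − (−$13.5M) = -$952.5 million.

-$952.5 million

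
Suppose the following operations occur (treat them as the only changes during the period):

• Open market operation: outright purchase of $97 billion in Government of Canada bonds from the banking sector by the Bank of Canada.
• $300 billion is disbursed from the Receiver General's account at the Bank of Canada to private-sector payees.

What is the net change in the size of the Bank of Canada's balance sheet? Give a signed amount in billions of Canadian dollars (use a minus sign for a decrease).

Bank of Canada balance sheet:
  Assets:      Securities +$97B
  Liabilities: Bank reserves +$397B, Government deposits −$300B
Change in total Bank of Canada assets = +$97 billion.

+$97 billion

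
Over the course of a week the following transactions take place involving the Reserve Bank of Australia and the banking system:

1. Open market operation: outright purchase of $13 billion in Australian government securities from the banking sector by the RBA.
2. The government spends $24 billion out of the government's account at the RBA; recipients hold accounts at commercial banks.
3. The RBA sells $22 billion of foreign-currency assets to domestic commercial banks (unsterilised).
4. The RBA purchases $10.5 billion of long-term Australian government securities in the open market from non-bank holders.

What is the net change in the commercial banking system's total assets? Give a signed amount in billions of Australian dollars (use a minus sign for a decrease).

OMO purchase (from banks) $13 billion: just an asset swap on bank balance sheets → 0.
Government spending $24 billion: bank balance sheets expand → +$24B.
FX sale $22 billion: just an asset swap on bank balance sheets → 0.
Asset purchase (from non-banks) $10.5 billion: bank balance sheets expand → +$10.5B.
Net: 0 + 24 + 0 + 10.5 = +$34.5 billion.

+$34.5 billion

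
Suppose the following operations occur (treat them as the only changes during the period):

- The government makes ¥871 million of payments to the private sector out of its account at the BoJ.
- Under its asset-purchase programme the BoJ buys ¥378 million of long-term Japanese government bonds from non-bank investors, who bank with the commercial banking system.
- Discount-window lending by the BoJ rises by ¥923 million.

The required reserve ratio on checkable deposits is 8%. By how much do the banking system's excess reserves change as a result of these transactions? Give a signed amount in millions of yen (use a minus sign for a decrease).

Government spending ¥871 million: reserves +¥871M, deposits +¥871M.
Asset purchase (from non-banks) ¥378 million: reserves +¥378M, deposits +¥378M.
Discount-window loan ¥923 million: reserves +¥923M, deposits 0.
Totals: Δreserves = +¥2172M, Δdeposits = +¥1249M.
Δrequired reserves = 8% × +¥1249M = +¥99.92M.
Δexcess reserves = Δreserves − Δrequired = +¥2172M − (+¥99.92M) = +¥2072.08 million.

+¥2072.08 million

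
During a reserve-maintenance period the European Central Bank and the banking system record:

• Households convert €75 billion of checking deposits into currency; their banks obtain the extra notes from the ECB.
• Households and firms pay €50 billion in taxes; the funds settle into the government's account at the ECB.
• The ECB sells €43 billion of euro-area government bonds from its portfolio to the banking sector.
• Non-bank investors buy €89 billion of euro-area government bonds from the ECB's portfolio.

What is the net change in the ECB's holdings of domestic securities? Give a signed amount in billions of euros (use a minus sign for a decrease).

-€132 billion

Currency withdrawal €75 billion: the ECB's securities portfolio is untouched → 0.
Government account inflow €50 billion: the ECB's securities portfolio is untouched → 0.
OMO sale (to banks) €43 billion: securities removed from the ECB's portfolio → −€43B.
Asset sale (to non-banks) €89 billion: securities removed from the ECB's portfolio → −€89B.
Net: 0 + 0 − 43 − 89 = -€132 billion.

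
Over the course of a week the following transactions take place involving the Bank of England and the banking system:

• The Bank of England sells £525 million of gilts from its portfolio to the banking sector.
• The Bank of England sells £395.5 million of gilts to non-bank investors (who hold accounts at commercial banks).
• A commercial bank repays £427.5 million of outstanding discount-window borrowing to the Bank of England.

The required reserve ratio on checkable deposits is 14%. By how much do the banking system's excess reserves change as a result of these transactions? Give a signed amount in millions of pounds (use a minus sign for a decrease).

-£1292.63 million

OMO sale (to banks) £525 million: reserves −£525M, deposits 0.
Asset sale (to non-banks) £395.5 million: reserves −£395.5M, deposits −£395.5M.
Discount-window repayment £427.5 million: reserves −£427.5M, deposits 0.
Totals: Δreserves = −£1348M, Δdeposits = −£395.5M.
Δrequired reserves = 14% × −£395.5M = −£55.37M.
Δexcess reserves = Δreserves − Δrequired = −£1348M − (−£55.37M) = -£1292.63 million.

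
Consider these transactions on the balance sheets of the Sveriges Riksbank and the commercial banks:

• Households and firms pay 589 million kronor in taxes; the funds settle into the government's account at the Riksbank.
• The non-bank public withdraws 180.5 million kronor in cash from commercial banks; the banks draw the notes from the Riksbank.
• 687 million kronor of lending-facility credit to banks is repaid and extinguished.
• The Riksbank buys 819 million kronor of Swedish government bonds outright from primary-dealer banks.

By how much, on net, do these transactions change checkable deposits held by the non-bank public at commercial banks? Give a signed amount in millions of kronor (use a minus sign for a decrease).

Government account inflow 589 million kronor: non-bank counterparties' bank balances fall → −589M.
Currency withdrawal 180.5 million kronor: non-bank counterparties' bank balances fall → −180.5M.
Discount-window repayment 687 million kronor: the counterparty is a bank, so public deposits are unchanged → 0.
OMO purchase (from banks) 819 million kronor: the counterparty is a bank, so public deposits are unchanged → 0.
Net: −589 − 180.5 + 0 + 0 = -769.5 million.

-769.5 million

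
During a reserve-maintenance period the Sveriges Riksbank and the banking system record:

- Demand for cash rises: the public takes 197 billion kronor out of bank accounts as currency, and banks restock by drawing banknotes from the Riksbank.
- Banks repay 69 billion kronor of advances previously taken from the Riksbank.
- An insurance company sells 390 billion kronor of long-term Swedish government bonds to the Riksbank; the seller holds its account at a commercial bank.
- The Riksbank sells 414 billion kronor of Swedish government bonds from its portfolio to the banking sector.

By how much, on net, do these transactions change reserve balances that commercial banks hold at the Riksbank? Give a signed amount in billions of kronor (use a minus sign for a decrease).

-290 billion

Riksbank balance sheet:
  Assets:      Securities −24B, Loans to banks −69B
  Liabilities: Bank reserves −290B, Currency in circulation +197B
So the change in reserve balances that commercial banks hold at the Riksbank is -290 billion.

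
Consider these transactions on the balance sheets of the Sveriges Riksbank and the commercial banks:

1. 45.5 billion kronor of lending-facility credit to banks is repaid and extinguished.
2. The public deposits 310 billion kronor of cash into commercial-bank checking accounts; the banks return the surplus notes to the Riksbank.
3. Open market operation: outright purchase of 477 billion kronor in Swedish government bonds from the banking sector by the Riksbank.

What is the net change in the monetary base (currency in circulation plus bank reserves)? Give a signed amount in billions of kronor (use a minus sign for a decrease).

Riksbank balance sheet:
  Assets:      Securities +477B, Loans to banks −45.5B
  Liabilities: Bank reserves +741.5B, Currency in circulation −310B
Commercial banking system:
  Assets:      Reserves at CB +741.5B, Securities −477B
  Liabilities: Checkable deposits +310B, Borrowings from CB −45.5B
Monetary base = currency + reserves: −310B + (+741.5B) = +431.5 billion.

+431.5 billion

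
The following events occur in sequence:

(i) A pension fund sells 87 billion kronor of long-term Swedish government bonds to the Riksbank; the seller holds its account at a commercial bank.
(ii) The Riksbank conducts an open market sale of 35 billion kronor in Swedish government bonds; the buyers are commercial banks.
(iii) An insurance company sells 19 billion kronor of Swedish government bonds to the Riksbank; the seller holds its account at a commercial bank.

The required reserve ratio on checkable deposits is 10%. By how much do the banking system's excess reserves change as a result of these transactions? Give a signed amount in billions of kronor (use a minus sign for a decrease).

+60.4 billion

Asset purchase (from non-banks) 87 billion kronor: reserves +87B, deposits +87B.
OMO sale (to banks) 35 billion kronor: reserves −35B, deposits 0.
Asset purchase (from non-banks) 19 billion kronor: reserves +19B, deposits +19B.
Totals: Δreserves = +71B, Δdeposits = +106B.
Δrequired reserves = 10% × +106B = +10.6B.
Δexcess reserves = Δreserves − Δrequired = +71B − (+10.6B) = +60.4 billion.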